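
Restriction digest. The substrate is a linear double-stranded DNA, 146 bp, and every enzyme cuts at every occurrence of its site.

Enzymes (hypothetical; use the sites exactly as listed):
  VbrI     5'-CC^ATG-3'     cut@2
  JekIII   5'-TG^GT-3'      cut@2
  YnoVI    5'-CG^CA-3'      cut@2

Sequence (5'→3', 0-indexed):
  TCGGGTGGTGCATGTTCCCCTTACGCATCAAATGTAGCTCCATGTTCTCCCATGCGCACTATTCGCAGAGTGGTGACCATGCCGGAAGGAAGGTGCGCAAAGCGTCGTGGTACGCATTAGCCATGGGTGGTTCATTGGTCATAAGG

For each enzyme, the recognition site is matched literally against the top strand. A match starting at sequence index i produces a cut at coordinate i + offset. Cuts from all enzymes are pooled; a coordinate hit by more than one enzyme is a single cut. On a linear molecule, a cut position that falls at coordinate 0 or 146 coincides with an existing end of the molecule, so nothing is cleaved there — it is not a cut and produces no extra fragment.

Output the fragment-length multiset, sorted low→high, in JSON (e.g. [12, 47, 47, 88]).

[5,5,6,7,7,7,8,8,9,9,10,12,16,18,19]

Per-enzyme occurrences:
  VbrI CCATG/2: at [39, 49, 76, 120] ⇒ [41, 51, 78, 122]
  JekIII TGGT/2: at [5, 70, 107, 127, 135] ⇒ [7, 72, 109, 129, 137]
  YnoVI CGCA/2: at [23, 54, 63, 95, 112] ⇒ [25, 56, 65, 97, 114]

All cut coordinates (distinct, sorted): [7, 25, 41, 51, 56, 65, 72, 78, 97, 109, 114, 122, 129, 137]

Fragments:
  [0,7): 7 bp
  [7,25): 18 bp
  [25,41): 16 bp
  [41,51): 10 bp
  [51,56): 5 bp
  [56,65): 9 bp
  [65,72): 7 bp
  [72,78): 6 bp
  [78,97): 19 bp
  [97,109): 12 bp
  [109,114): 5 bp
  [114,122): 8 bp
  [122,129): 7 bp
  [129,137): 8 bp
  [137,146): 9 bp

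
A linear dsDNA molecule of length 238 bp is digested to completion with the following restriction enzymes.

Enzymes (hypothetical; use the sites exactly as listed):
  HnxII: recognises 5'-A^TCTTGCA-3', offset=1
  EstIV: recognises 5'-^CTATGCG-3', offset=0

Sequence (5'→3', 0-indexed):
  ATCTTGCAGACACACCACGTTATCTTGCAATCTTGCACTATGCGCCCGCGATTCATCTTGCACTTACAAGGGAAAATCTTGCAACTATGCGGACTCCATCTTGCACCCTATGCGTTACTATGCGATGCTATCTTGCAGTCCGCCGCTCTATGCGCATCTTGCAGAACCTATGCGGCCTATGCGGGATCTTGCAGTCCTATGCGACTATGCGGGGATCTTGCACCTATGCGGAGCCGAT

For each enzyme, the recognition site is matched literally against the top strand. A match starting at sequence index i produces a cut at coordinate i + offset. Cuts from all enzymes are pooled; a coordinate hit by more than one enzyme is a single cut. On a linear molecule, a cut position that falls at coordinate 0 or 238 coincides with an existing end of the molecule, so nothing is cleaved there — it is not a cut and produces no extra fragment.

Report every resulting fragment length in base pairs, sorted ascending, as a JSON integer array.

Site scan:
  HnxII ATCTTGCA/1: at [0, 21, 29, 54, 75, 97, 129, 155, 185, 214] ⇒ [1, 22, 30, 55, 76, 98, 130, 156, 186, 215]
  EstIV CTATGCG/0: at [37, 84, 107, 117, 147, 167, 176, 196, 204, 223] ⇒ [37, 84, 107, 117, 147, 167, 176, 196, 204, 223]

All cut coordinates (distinct, sorted): [1, 22, 30, 37, 55, 76, 84, 98, 107, 117, 130, 147, 156, 167, 176, 186, 196, 204, 215, 223]

Fragment lengths:
  [0,1): 1 bp
  [1,22): 21 bp
  [22,30): 8 bp
  [30,37): 7 bp
  [37,55): 18 bp
  [55,76): 21 bp
  [76,84): 8 bp
  [84,98): 14 bp
  [98,107): 9 bp
  [107,117): 10 bp
  [117,130): 13 bp
  [130,147): 17 bp
  [147,156): 9 bp
  [156,167): 11 bp
  [167,176): 9 bp
  [176,186): 10 bp
  [186,196): 10 bp
  [196,204): 8 bp
  [204,215): 11 bp
  [215,223): 8 bp
  [223,238): 15 bp

[1,7,8,8,8,8,9,9,9,10,10,10,11,11,13,14,15,17,18,21,21]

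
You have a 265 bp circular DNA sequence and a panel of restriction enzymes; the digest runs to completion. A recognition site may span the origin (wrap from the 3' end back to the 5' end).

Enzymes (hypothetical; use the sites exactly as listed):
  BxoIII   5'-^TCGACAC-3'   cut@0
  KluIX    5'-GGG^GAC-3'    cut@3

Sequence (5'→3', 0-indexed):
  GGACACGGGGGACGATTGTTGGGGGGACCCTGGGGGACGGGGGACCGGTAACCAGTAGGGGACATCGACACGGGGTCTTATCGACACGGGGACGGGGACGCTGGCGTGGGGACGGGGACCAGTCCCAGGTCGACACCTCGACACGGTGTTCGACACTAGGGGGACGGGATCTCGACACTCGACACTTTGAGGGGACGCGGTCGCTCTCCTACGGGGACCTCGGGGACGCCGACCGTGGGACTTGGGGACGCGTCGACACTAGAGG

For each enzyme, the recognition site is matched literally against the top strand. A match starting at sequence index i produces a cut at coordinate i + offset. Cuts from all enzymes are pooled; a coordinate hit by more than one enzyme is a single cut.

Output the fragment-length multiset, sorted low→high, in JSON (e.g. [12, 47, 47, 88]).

Per-enzyme occurrences:
  BxoIII TCGACAC/0: at [64, 80, 129, 137, 149, 171, 178, 252] ⇒ [64, 80, 129, 137, 149, 171, 178, 252]
  KluIX GGGGAC/3: at [7, 22, 32, 39, 57, 87, 93, 107, 113, 159, 190, 212, 221, 243, 263] ⇒ [1, 10, 25, 35, 42, 60, 90, 96, 110, 116, 162, 193, 215, 224, 246]

Pooled cuts: [1, 10, 25, 35, 42, 60, 64, 80, 90, 96, 110, 116, 129, 137, 149, 162, 171, 178, 193, 215, 224, 246, 252]

Fragment lengths:
  1→10: 9 bp
  10→25: 15 bp
  25→35: 10 bp
  35→42: 7 bp
  42→60: 18 bp
  60→64: 4 bp
  64→80: 16 bp
  80→90: 10 bp
  90→96: 6 bp
  96→110: 14 bp
  110→116: 6 bp
  116→129: 13 bp
  129→137: 8 bp
  137→149: 12 bp
  149→162: 13 bp
  162→171: 9 bp
  171→178: 7 bp
  178→193: 15 bp
  193→215: 22 bp
  215→224: 9 bp
  224→246: 22 bp
  246→252: 6 bp
  252→1 (wrap): 265-252+1 = 14 bp

[4,6,6,6,7,7,8,9,9,9,10,10,12,13,13,14,14,15,15,16,18,22,22]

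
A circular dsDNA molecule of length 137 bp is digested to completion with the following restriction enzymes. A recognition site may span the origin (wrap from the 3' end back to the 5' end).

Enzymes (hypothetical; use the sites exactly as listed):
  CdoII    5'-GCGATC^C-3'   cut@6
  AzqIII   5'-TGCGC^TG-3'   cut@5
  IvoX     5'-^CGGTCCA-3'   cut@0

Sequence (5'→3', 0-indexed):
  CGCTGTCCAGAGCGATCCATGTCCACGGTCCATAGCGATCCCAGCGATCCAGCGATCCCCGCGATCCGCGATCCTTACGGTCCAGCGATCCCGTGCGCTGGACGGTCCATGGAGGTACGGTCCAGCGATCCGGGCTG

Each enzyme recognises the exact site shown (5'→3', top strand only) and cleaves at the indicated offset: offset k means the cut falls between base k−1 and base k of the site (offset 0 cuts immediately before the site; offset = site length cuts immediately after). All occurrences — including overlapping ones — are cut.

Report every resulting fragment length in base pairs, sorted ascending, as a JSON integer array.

Per-enzyme occurrences:
  CdoII (GCGATCC, off=6): starts [11, 34, 43, 51, 60, 67, 84, 124] → cuts [17, 40, 49, 57, 66, 73, 90, 130]
  AzqIII (TGCGCTG, off=5): starts [93, 135] → cuts [3, 98]
  IvoX (CGGTCCA, off=0): starts [25, 77, 102, 117] → cuts [25, 77, 102, 117]

All cut coordinates (distinct, sorted): [3, 17, 25, 40, 49, 57, 66, 73, 77, 90, 98, 102, 117, 130]

Fragments:
  3→17: 14 bp
  17→25: 8 bp
  25→40: 15 bp
  40→49: 9 bp
  49→57: 8 bp
  57→66: 9 bp
  66→73: 7 bp
  73→77: 4 bp
  77→90: 13 bp
  90→98: 8 bp
  98→102: 4 bp
  102→117: 15 bp
  117→130: 13 bp
  130→3 (wrap): 137-130+3 = 10 bp

[4,4,7,8,8,8,9,9,10,13,13,14,15,15]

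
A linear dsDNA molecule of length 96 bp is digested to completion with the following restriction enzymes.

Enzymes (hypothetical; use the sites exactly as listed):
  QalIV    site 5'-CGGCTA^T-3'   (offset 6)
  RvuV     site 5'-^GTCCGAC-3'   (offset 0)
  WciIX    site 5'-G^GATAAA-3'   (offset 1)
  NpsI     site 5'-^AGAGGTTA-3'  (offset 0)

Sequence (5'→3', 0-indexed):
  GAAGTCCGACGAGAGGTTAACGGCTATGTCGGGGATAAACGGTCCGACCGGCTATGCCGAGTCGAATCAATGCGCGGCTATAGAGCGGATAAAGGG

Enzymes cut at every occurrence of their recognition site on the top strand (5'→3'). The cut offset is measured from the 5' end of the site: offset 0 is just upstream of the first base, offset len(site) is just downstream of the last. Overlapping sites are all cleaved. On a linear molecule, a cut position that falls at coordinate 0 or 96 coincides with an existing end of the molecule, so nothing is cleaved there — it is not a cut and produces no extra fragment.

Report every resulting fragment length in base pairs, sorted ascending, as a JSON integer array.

[3,7,7,8,8,9,13,15,26]

Scan for sites:
  QalIV (CGGCTAT, off=6): starts [20, 48, 74] → cuts [26, 54, 80]
  RvuV (GTCCGAC, off=0): starts [3, 41] → cuts [3, 41]
  WciIX (GGATAAA, off=1): starts [32, 86] → cuts [33, 87]
  NpsI (AGAGGTTA, off=0): starts [11] → cuts [11]

All cut coordinates (distinct, sorted): [3, 11, 26, 33, 41, 54, 80, 87]

Fragment lengths:
  [0,3): 3 bp
  [3,11): 8 bp
  [11,26): 15 bp
  [26,33): 7 bp
  [33,41): 8 bp
  [41,54): 13 bp
  [54,80): 26 bp
  [80,87): 7 bp
  [87,96): 9 bp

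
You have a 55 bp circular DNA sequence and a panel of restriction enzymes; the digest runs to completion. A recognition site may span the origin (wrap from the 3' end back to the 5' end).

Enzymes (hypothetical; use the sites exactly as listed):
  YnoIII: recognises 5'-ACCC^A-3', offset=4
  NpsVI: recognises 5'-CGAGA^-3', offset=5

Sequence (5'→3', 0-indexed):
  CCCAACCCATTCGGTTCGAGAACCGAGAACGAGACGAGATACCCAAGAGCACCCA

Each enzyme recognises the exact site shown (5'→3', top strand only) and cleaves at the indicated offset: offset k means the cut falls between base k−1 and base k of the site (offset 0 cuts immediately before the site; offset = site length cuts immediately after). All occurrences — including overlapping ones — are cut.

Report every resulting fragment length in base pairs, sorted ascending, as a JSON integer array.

[4,5,5,5,6,7,10,13]

Per-enzyme occurrences:
  YnoIII ACCCA/4: at [4, 40, 50, 54] ⇒ [3, 8, 44, 54]
  NpsVI CGAGA/5: at [16, 23, 29, 34] ⇒ [21, 28, 34, 39]

Pooled cuts: [3, 8, 21, 28, 34, 39, 44, 54]

Fragment lengths:
  3→8: 5 bp
  8→21: 13 bp
  21→28: 7 bp
  28→34: 6 bp
  34→39: 5 bp
  39→44: 5 bp
  44→54: 10 bp
  54→3 (wrap): 55-54+3 = 4 bp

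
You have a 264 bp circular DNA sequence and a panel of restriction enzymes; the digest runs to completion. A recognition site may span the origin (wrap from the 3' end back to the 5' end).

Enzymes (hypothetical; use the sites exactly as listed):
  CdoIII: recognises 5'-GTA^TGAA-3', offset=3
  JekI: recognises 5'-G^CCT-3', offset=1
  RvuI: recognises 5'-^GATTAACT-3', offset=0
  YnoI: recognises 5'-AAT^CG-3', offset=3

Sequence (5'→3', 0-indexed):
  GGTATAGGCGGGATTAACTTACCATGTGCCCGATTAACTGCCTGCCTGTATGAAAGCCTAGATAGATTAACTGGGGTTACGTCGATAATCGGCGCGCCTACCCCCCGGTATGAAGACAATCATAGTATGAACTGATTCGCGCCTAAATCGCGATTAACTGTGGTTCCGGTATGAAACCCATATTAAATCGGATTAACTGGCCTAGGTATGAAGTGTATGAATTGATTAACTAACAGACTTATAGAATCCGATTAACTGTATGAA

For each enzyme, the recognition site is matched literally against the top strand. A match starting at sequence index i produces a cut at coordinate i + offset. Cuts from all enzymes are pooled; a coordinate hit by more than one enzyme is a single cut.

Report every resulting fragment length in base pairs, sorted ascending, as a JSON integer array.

Site scan:
  CdoIII GTATGAA/3: at [47, 107, 124, 168, 205, 214, 257] ⇒ [50, 110, 127, 171, 208, 217, 260]
  JekI GCCT/1: at [39, 43, 55, 95, 140, 199] ⇒ [40, 44, 56, 96, 141, 200]
  RvuI GATTAACT/0: at [11, 31, 64, 151, 190, 223, 249] ⇒ [11, 31, 64, 151, 190, 223, 249]
  YnoI AATCG/3: at [86, 145, 185] ⇒ [89, 148, 188]

Pooled cuts: [11, 31, 40, 44, 50, 56, 64, 89, 96, 110, 127, 141, 148, 151, 171, 188, 190, 200, 208, 217, 223, 249, 260]

Fragment lengths:
  11→31: 20 bp
  31→40: 9 bp
  40→44: 4 bp
  44→50: 6 bp
  50→56: 6 bp
  56→64: 8 bp
  64→89: 25 bp
  89→96: 7 bp
  96→110: 14 bp
  110→127: 17 bp
  127→141: 14 bp
  141→148: 7 bp
  148→151: 3 bp
  151→171: 20 bp
  171→188: 17 bp
  188→190: 2 bp
  190→200: 10 bp
  200→208: 8 bp
  208→217: 9 bp
  217→223: 6 bp
  223→249: 26 bp
  249→260: 11 bp
  260→11 (wrap): 264-260+11 = 15 bp

[2,3,4,6,6,6,7,7,8,8,9,9,10,11,14,14,15,17,17,20,20,25,26]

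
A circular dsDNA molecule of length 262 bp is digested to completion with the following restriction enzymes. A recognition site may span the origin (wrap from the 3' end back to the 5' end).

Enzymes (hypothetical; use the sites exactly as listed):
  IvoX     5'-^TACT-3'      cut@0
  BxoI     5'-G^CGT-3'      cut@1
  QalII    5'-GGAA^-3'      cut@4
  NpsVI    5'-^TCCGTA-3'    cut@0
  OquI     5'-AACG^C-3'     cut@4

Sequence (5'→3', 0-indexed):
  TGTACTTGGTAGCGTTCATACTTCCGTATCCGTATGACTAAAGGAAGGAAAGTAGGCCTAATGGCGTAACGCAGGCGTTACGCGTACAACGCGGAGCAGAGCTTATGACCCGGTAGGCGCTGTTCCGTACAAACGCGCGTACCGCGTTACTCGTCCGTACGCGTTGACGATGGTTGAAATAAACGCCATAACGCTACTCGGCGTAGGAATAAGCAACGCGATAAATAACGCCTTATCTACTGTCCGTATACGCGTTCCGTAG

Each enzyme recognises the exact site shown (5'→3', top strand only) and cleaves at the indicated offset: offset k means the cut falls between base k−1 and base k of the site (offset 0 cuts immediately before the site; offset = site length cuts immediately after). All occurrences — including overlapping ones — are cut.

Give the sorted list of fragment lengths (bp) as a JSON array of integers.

[1,2,3,3,4,4,4,5,6,6,6,7,7,7,7,7,8,8,8,9,9,9,10,10,12,12,14,18,24,32]

Per-enzyme occurrences:
  IvoX (TACT, off=0): starts [2, 18, 147, 194, 237] → cuts [2, 18, 147, 194, 237]
  BxoI (GCGT, off=1): starts [11, 63, 74, 81, 136, 143, 160, 200, 251] → cuts [12, 64, 75, 82, 137, 144, 161, 201, 252]
  QalII (GGAA, off=4): starts [42, 46, 205] → cuts [46, 50, 209]
  NpsVI (TCCGTA, off=0): starts [22, 28, 123, 153, 242, 255] → cuts [22, 28, 123, 153, 242, 255]
  OquI (AACGC, off=4): starts [67, 87, 131, 181, 189, 214, 226] → cuts [71, 91, 135, 185, 193, 218, 230]

Pooled cuts: [2, 12, 18, 22, 28, 46, 50, 64, 71, 75, 82, 91, 123, 135, 137, 144, 147, 153, 161, 185, 193, 194, 201, 209, 218, 230, 237, 242, 252, 255]

Fragment lengths:
  2→12: 10 bp
  12→18: 6 bp
  18→22: 4 bp
  22→28: 6 bp
  28→46: 18 bp
  46→50: 4 bp
  50→64: 14 bp
  64→71: 7 bp
  71→75: 4 bp
  75→82: 7 bp
  82→91: 9 bp
  91→123: 32 bp
  123→135: 12 bp
  135→137: 2 bp
  137→144: 7 bp
  144→147: 3 bp
  147→153: 6 bp
  153→161: 8 bp
  161→185: 24 bp
  185→193: 8 bp
  193→194: 1 bp
  194→201: 7 bp
  201→209: 8 bp
  209→218: 9 bp
  218→230: 12 bp
  230→237: 7 bp
  237→242: 5 bp
  242→252: 10 bp
  252→255: 3 bp
  255→2 (wrap): 262-255+2 = 9 bp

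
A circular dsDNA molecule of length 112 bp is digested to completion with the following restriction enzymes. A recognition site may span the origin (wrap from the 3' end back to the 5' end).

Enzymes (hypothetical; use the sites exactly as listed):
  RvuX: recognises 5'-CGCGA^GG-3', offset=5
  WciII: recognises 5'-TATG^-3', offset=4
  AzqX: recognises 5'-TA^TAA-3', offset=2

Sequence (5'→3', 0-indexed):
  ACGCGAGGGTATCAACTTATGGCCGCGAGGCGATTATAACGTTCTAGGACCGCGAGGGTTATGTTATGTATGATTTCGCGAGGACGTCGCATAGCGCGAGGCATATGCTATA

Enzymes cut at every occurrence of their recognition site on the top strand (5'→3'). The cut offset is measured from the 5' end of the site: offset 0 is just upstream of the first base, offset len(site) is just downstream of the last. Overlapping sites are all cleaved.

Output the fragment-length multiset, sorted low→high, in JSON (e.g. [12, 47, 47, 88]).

[3,4,5,7,8,8,8,8,9,15,18,19]

Per-enzyme occurrences:
  RvuX CGCGAGG/5: at [1, 23, 50, 76, 94] ⇒ [6, 28, 55, 81, 99]
  WciII TATG/4: at [17, 59, 64, 68, 103] ⇒ [21, 63, 68, 72, 107]
  AzqX TATAA/2: at [34, 108] ⇒ [36, 110]

All cut coordinates (distinct, sorted): [6, 21, 28, 36, 55, 63, 68, 72, 81, 99, 107, 110]

Fragments:
  6→21: 15 bp
  21→28: 7 bp
  28→36: 8 bp
  36→55: 19 bp
  55→63: 8 bp
  63→68: 5 bp
  68→72: 4 bp
  72→81: 9 bp
  81→99: 18 bp
  99→107: 8 bp
  107→110: 3 bp
  110→6 (wrap): 112-110+6 = 8 bp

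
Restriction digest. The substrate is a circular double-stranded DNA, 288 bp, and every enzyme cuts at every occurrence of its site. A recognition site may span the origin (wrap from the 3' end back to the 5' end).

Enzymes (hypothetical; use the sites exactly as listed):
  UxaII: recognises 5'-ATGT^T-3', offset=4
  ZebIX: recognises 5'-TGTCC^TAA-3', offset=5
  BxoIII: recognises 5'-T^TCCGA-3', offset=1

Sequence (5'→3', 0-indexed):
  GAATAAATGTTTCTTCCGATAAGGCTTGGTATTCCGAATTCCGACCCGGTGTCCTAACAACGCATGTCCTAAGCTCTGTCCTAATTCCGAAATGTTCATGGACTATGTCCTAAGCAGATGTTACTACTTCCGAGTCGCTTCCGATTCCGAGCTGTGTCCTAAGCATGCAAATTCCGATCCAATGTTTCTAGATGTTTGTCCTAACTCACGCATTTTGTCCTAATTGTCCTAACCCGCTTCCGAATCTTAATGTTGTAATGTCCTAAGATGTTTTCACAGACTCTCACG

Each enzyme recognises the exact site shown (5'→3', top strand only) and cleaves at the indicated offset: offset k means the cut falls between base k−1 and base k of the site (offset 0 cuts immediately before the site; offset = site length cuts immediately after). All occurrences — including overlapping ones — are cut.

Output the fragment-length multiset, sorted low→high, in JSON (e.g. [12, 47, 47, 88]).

[4,4,6,6,7,7,8,9,9,10,10,10,11,11,12,13,13,14,15,15,15,15,18,19,27]

Per-enzyme occurrences:
  UxaII (ATGTT, off=4): starts [6, 91, 117, 181, 191, 249, 267] → cuts [10, 95, 121, 185, 195, 253, 271]
  ZebIX (TGTCCTAA, off=5): starts [49, 64, 76, 105, 154, 196, 215, 224, 258] → cuts [54, 69, 81, 110, 159, 201, 220, 229, 263]
  BxoIII (TTCCGA, off=1): starts [13, 31, 38, 84, 127, 138, 144, 171, 237] → cuts [14, 32, 39, 85, 128, 139, 145, 172, 238]

All cut coordinates (distinct, sorted): [10, 14, 32, 39, 54, 69, 81, 85, 95, 110, 121, 128, 139, 145, 159, 172, 185, 195, 201, 220, 229, 238, 253, 263, 271]

Fragments:
  10→14: 4 bp
  14→32: 18 bp
  32→39: 7 bp
  39→54: 15 bp
  54→69: 15 bp
  69→81: 12 bp
  81→85: 4 bp
  85→95: 10 bp
  95→110: 15 bp
  110→121: 11 bp
  121→128: 7 bp
  128→139: 11 bp
  139→145: 6 bp
  145→159: 14 bp
  159→172: 13 bp
  172→185: 13 bp
  185→195: 10 bp
  195→201: 6 bp
  201→220: 19 bp
  220→229: 9 bp
  229→238: 9 bp
  238→253: 15 bp
  253→263: 10 bp
  263→271: 8 bp
  271→10 (wrap): 288-271+10 = 27 bp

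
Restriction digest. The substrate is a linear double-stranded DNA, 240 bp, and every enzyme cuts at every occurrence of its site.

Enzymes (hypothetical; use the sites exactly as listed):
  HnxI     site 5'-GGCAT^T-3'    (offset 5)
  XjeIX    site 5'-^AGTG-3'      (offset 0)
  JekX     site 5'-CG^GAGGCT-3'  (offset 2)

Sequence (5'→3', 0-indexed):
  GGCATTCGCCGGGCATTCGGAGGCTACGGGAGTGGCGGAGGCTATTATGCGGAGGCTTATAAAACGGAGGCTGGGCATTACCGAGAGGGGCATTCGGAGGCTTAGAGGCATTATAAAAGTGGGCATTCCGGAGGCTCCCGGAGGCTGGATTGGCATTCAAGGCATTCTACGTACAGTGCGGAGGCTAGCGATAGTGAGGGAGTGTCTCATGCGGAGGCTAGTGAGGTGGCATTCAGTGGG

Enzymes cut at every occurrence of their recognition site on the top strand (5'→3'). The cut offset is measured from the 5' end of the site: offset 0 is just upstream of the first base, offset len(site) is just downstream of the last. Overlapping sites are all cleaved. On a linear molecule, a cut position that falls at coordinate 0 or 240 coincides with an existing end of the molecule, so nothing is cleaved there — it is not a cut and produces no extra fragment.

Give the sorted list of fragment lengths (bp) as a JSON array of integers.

Site scan:
  HnxI GGCATT/5: at [0, 11, 73, 88, 106, 121, 151, 160, 227] ⇒ [5, 16, 78, 93, 111, 126, 156, 165, 232]
  XjeIX AGTG/0: at [30, 117, 174, 192, 200, 219, 234] ⇒ [30, 117, 174, 192, 200, 219, 234]
  JekX CGGAGGCT/2: at [17, 35, 49, 64, 94, 128, 138, 178, 211] ⇒ [19, 37, 51, 66, 96, 130, 140, 180, 213]

Pooled cuts: [5, 16, 19, 30, 37, 51, 66, 78, 93, 96, 111, 117, 126, 130, 140, 156, 165, 174, 180, 192, 200, 213, 219, 232, 234]

Fragments:
  [0,5): 5 bp
  [5,16): 11 bp
  [16,19): 3 bp
  [19,30): 11 bp
  [30,37): 7 bp
  [37,51): 14 bp
  [51,66): 15 bp
  [66,78): 12 bp
  [78,93): 15 bp
  [93,96): 3 bp
  [96,111): 15 bp
  [111,117): 6 bp
  [117,126): 9 bp
  [126,130): 4 bp
  [130,140): 10 bp
  [140,156): 16 bp
  [156,165): 9 bp
  [165,174): 9 bp
  [174,180): 6 bp
  [180,192): 12 bp
  [192,200): 8 bp
  [200,213): 13 bp
  [213,219): 6 bp
  [219,232): 13 bp
  [232,234): 2 bp
  [234,240): 6 bp

[2,3,3,4,5,6,6,6,6,7,8,9,9,9,10,11,11,12,12,13,13,14,15,15,15,16]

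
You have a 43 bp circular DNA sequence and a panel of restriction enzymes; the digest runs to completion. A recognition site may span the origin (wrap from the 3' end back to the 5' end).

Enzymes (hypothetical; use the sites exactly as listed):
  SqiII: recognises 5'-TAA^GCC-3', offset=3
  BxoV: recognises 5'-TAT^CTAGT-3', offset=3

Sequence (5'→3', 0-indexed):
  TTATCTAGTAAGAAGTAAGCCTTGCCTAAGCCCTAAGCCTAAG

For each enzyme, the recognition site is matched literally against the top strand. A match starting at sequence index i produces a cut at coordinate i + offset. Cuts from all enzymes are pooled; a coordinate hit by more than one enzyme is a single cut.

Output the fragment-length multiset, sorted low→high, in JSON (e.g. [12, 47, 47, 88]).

Site scan:
  SqiII (TAAGCC, off=3): starts [15, 26, 33] → cuts [18, 29, 36]
  BxoV (TATCTAGT, off=3): starts [1] → cuts [4]

Pooled cuts: [4, 18, 29, 36]

Fragment lengths:
  4→18: 14 bp
  18→29: 11 bp
  29→36: 7 bp
  36→4 (wrap): 43-36+4 = 11 bp

[7,11,11,14]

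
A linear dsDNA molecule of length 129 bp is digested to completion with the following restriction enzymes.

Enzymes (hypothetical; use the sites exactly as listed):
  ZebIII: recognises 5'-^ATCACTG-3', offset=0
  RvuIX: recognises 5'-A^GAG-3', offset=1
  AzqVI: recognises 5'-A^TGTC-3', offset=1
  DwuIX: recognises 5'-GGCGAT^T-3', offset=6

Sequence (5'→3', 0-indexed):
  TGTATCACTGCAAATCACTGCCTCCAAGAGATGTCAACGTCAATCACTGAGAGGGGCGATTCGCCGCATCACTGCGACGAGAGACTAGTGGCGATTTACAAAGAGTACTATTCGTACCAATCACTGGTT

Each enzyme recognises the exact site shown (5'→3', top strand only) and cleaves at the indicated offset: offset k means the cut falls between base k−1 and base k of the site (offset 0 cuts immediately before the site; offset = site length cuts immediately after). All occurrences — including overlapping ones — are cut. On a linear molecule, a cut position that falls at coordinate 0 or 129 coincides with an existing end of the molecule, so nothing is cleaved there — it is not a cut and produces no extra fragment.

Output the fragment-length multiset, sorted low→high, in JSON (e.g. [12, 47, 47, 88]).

Per-enzyme occurrences:
  ZebIII ATCACTG/0: at [3, 13, 42, 67, 119] ⇒ [3, 13, 42, 67, 119]
  RvuIX AGAG/1: at [26, 49, 79, 101] ⇒ [27, 50, 80, 102]
  AzqVI ATGTC/1: at [30] ⇒ [31]
  DwuIX GGCGATT/6: at [54, 89] ⇒ [60, 95]

All cut coordinates (distinct, sorted): [3, 13, 27, 31, 42, 50, 60, 67, 80, 95, 102, 119]

Fragment lengths:
  [0,3): 3 bp
  [3,13): 10 bp
  [13,27): 14 bp
  [27,31): 4 bp
  [31,42): 11 bp
  [42,50): 8 bp
  [50,60): 10 bp
  [60,67): 7 bp
  [67,80): 13 bp
  [80,95): 15 bp
  [95,102): 7 bp
  [102,119): 17 bp
  [119,129): 10 bp

[3,4,7,7,8,10,10,10,11,13,14,15,17]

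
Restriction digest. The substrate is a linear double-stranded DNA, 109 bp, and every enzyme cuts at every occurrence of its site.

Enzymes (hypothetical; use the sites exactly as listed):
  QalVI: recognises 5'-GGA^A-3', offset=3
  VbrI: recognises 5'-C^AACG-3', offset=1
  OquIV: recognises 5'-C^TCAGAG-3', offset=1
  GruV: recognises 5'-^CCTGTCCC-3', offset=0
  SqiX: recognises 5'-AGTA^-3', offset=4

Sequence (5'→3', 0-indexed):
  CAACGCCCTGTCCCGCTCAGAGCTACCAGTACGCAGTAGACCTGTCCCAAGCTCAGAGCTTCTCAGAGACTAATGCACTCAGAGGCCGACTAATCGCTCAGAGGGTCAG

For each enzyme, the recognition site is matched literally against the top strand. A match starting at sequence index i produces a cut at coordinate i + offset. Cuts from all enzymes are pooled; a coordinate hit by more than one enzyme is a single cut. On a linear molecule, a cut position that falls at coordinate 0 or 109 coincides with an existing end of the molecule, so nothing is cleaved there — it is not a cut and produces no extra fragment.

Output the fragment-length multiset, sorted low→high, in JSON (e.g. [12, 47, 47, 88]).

[1,2,5,7,10,10,12,12,15,16,19]

Site scan:
  QalVI (GGAA, off=3): no sites
  VbrI CAACG/1: at [0] ⇒ [1]
  OquIV CTCAGAG/1: at [15, 51, 61, 77, 96] ⇒ [16, 52, 62, 78, 97]
  GruV CCTGTCCC/0: at [6, 40] ⇒ [6, 40]
  SqiX AGTA/4: at [27, 34] ⇒ [31, 38]

All cut coordinates (distinct, sorted): [1, 6, 16, 31, 38, 40, 52, 62, 78, 97]

Fragment lengths:
  [0,1): 1 bp
  [1,6): 5 bp
  [6,16): 10 bp
  [16,31): 15 bp
  [31,38): 7 bp
  [38,40): 2 bp
  [40,52): 12 bp
  [52,62): 10 bp
  [62,78): 16 bp
  [78,97): 19 bp
  [97,109): 12 bp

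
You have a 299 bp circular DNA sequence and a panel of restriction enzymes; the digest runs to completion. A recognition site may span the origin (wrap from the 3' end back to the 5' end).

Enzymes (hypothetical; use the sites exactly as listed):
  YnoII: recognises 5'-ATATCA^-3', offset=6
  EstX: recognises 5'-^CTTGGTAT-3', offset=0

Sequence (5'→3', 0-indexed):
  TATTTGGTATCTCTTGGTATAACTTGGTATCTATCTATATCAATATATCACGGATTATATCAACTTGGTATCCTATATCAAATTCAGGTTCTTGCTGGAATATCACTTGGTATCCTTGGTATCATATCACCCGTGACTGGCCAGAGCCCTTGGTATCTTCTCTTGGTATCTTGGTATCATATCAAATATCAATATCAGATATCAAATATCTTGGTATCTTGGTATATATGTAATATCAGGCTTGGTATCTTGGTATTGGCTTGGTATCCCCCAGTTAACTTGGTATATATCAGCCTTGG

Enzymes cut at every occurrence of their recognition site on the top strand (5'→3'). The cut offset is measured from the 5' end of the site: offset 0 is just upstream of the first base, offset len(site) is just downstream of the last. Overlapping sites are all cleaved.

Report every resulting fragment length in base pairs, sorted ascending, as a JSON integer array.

Per-enzyme occurrences:
  YnoII ATATCA/6: at [36, 44, 56, 74, 99, 123, 178, 185, 191, 198, 232, 286] ⇒ [42, 50, 62, 80, 105, 129, 184, 191, 197, 204, 238, 292]
  EstX CTTGGTAT/0: at [12, 22, 63, 105, 114, 148, 161, 169, 209, 217, 240, 248, 259, 278, 294] ⇒ [12, 22, 63, 105, 114, 148, 161, 169, 209, 217, 240, 248, 259, 278, 294]

All cut coordinates (distinct, sorted): [12, 22, 42, 50, 62, 63, 80, 105, 114, 129, 148, 161, 169, 184, 191, 197, 204, 209, 217, 238, 240, 248, 259, 278, 292, 294]

Fragment lengths:
  12→22: 10 bp
  22→42: 20 bp
  42→50: 8 bp
  50→62: 12 bp
  62→63: 1 bp
  63→80: 17 bp
  80→105: 25 bp
  105→114: 9 bp
  114→129: 15 bp
  129→148: 19 bp
  148→161: 13 bp
  161→169: 8 bp
  169→184: 15 bp
  184→191: 7 bp
  191→197: 6 bp
  197→204: 7 bp
  204→209: 5 bp
  209→217: 8 bp
  217→238: 21 bp
  238→240: 2 bp
  240→248: 8 bp
  248→259: 11 bp
  259→278: 19 bp
  278→292: 14 bp
  292→294: 2 bp
  294→12 (wrap): 299-294+12 = 17 bp

[1,2,2,5,6,7,7,8,8,8,8,9,10,11,12,13,14,15,15,17,17,19,19,20,21,25]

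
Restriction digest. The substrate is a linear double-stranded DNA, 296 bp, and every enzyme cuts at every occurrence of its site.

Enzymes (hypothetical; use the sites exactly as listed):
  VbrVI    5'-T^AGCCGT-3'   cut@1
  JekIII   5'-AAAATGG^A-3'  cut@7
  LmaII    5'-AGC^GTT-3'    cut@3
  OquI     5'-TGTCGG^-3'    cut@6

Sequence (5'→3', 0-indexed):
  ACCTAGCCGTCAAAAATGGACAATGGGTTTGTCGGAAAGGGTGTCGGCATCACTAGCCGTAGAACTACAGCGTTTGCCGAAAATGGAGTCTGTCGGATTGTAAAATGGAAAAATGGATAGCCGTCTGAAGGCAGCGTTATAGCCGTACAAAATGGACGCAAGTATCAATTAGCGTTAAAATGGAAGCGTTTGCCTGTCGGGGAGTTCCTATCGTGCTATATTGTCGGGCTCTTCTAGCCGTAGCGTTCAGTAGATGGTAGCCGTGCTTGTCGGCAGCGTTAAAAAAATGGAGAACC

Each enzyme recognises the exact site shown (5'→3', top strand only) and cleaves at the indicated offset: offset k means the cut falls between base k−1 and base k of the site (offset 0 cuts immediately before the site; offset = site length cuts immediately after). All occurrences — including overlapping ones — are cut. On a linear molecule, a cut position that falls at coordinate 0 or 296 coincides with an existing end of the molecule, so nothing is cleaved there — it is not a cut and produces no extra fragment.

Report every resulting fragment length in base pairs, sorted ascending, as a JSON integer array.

Per-enzyme occurrences:
  VbrVI TAGCCGT/1: at [3, 53, 117, 139, 234, 257] ⇒ [4, 54, 118, 140, 235, 258]
  JekIII AAAATGGA/7: at [12, 79, 101, 109, 148, 176, 283] ⇒ [19, 86, 108, 116, 155, 183, 290]
  LmaII AGCGTT/3: at [68, 132, 170, 184, 241, 274] ⇒ [71, 135, 173, 187, 244, 277]
  OquI TGTCGG/6: at [29, 41, 90, 194, 221, 267] ⇒ [35, 47, 96, 200, 227, 273]

Pooled cuts: [4, 19, 35, 47, 54, 71, 86, 96, 108, 116, 118, 135, 140, 155, 173, 183, 187, 200, 227, 235, 244, 258, 273, 277, 290]

Fragments:
  [0,4): 4 bp
  [4,19): 15 bp
  [19,35): 16 bp
  [35,47): 12 bp
  [47,54): 7 bp
  [54,71): 17 bp
  [71,86): 15 bp
  [86,96): 10 bp
  [96,108): 12 bp
  [108,116): 8 bp
  [116,118): 2 bp
  [118,135): 17 bp
  [135,140): 5 bp
  [140,155): 15 bp
  [155,173): 18 bp
  [173,183): 10 bp
  [183,187): 4 bp
  [187,200): 13 bp
  [200,227): 27 bp
  [227,235): 8 bp
  [235,244): 9 bp
  [244,258): 14 bp
  [258,273): 15 bp
  [273,277): 4 bp
  [277,290): 13 bp
  [290,296): 6 bp

[2,4,4,4,5,6,7,8,8,9,10,10,12,12,13,13,14,15,15,15,15,16,17,17,18,27]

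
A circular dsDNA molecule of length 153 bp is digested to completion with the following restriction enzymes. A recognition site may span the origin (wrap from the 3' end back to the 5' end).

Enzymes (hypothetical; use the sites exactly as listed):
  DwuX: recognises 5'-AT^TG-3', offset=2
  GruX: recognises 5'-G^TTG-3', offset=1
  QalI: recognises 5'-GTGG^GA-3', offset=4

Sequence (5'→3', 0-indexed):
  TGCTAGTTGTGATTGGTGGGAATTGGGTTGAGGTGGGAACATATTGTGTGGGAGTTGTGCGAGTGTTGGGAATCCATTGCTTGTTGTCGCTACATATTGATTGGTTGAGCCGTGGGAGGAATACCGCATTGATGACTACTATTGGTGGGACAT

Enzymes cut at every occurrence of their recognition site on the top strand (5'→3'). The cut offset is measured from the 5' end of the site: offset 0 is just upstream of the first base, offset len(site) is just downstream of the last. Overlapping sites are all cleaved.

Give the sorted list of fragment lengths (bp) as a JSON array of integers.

[3,3,4,4,4,5,6,6,6,6,7,7,8,9,11,11,12,13,14,14]

Scan for sites:
  DwuX ATTG/2: at [11, 21, 42, 75, 95, 99, 127, 140, 151] ⇒ [0, 13, 23, 44, 77, 97, 101, 129, 142]
  GruX GTTG/1: at [5, 26, 53, 64, 82, 103] ⇒ [6, 27, 54, 65, 83, 104]
  QalI GTGGGA/4: at [15, 32, 47, 111, 144] ⇒ [19, 36, 51, 115, 148]

Pooled cuts: [0, 6, 13, 19, 23, 27, 36, 44, 51, 54, 65, 77, 83, 97, 101, 104, 115, 129, 142, 148]

Fragment lengths:
  0→6: 6 bp
  6→13: 7 bp
  13→19: 6 bp
  19→23: 4 bp
  23→27: 4 bp
  27→36: 9 bp
  36→44: 8 bp
  44→51: 7 bp
  51→54: 3 bp
  54→65: 11 bp
  65→77: 12 bp
  77→83: 6 bp
  83→97: 14 bp
  97→101: 4 bp
  101→104: 3 bp
  104→115: 11 bp
  115→129: 14 bp
  129→142: 13 bp
  142→148: 6 bp
  148→0 (wrap): 153-148+0 = 5 bp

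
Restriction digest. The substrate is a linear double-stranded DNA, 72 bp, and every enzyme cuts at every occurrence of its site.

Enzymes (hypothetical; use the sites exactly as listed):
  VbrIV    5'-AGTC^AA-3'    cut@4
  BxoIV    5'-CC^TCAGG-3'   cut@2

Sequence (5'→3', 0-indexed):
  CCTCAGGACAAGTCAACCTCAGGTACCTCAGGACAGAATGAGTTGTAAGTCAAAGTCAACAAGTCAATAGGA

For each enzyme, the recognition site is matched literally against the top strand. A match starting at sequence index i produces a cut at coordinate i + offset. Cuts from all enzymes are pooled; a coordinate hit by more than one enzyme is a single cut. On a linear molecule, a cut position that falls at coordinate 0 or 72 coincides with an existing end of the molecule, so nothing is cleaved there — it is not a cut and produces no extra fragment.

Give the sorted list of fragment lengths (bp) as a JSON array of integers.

Per-enzyme occurrences:
  VbrIV (AGTCAA, off=4): starts [10, 47, 53, 61] → cuts [14, 51, 57, 65]
  BxoIV (CCTCAGG, off=2): starts [0, 16, 25] → cuts [2, 18, 27]

Pooled cuts: [2, 14, 18, 27, 51, 57, 65]

Fragments:
  [0,2): 2 bp
  [2,14): 12 bp
  [14,18): 4 bp
  [18,27): 9 bp
  [27,51): 24 bp
  [51,57): 6 bp
  [57,65): 8 bp
  [65,72): 7 bp

[2,4,6,7,8,9,12,24]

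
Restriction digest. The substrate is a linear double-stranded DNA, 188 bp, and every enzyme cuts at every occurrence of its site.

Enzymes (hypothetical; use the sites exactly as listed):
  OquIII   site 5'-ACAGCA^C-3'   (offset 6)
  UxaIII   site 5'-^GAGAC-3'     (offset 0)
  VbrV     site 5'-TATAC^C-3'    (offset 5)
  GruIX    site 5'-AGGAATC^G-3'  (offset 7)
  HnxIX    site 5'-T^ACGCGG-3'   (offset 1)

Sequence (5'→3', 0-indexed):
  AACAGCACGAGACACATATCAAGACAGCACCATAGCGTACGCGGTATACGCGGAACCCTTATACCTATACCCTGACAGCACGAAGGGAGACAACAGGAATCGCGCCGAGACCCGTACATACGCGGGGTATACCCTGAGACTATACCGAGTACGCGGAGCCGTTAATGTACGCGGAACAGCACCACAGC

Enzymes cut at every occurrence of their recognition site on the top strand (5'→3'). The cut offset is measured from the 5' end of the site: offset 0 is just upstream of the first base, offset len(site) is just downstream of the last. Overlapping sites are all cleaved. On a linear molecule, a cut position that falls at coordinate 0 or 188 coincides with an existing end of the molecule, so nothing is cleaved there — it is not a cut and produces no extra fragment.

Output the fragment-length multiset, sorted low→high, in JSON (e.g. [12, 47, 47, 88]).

Scan for sites:
  OquIII (ACAGCAC, off=6): starts [1, 23, 74, 175] → cuts [7, 29, 80, 181]
  UxaIII (GAGAC, off=0): starts [8, 86, 106, 135] → cuts [8, 86, 106, 135]
  VbrV (TATACC, off=5): starts [59, 65, 127, 140] → cuts [64, 70, 132, 145]
  GruIX (AGGAATCG, off=7): starts [94] → cuts [101]
  HnxIX (TACGCGG, off=1): starts [37, 46, 118, 149, 167] → cuts [38, 47, 119, 150, 168]

All cut coordinates (distinct, sorted): [7, 8, 29, 38, 47, 64, 70, 80, 86, 101, 106, 119, 132, 135, 145, 150, 168, 181]

Fragment lengths:
  [0,7): 7 bp
  [7,8): 1 bp
  [8,29): 21 bp
  [29,38): 9 bp
  [38,47): 9 bp
  [47,64): 17 bp
  [64,70): 6 bp
  [70,80): 10 bp
  [80,86): 6 bp
  [86,101): 15 bp
  [101,106): 5 bp
  [106,119): 13 bp
  [119,132): 13 bp
  [132,135): 3 bp
  [135,145): 10 bp
  [145,150): 5 bp
  [150,168): 18 bp
  [168,181): 13 bp
  [181,188): 7 bp

[1,3,5,5,6,6,7,7,9,9,10,10,13,13,13,15,17,18,21]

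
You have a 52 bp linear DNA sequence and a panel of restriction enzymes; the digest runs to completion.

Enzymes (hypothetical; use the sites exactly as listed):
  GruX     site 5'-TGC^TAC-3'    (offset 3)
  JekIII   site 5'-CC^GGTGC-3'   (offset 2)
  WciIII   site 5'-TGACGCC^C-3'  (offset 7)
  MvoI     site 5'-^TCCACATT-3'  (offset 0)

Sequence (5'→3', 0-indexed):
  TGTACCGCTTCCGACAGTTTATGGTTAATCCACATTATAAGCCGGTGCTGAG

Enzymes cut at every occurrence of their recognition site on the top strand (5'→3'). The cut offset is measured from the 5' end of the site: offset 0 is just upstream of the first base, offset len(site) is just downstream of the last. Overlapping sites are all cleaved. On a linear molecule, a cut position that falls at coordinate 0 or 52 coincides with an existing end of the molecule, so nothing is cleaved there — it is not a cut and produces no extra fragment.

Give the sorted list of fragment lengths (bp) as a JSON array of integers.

[9,15,28]

Scan for sites:
  GruX (TGCTAC, off=3): no sites
  JekIII CCGGTGC/2: at [41] ⇒ [43]
  WciIII (TGACGCCC, off=7): no sites
  MvoI TCCACATT/0: at [28] ⇒ [28]

All cut coordinates (distinct, sorted): [28, 43]

Fragment lengths:
  [0,28): 28 bp
  [28,43): 15 bp
  [43,52): 9 bp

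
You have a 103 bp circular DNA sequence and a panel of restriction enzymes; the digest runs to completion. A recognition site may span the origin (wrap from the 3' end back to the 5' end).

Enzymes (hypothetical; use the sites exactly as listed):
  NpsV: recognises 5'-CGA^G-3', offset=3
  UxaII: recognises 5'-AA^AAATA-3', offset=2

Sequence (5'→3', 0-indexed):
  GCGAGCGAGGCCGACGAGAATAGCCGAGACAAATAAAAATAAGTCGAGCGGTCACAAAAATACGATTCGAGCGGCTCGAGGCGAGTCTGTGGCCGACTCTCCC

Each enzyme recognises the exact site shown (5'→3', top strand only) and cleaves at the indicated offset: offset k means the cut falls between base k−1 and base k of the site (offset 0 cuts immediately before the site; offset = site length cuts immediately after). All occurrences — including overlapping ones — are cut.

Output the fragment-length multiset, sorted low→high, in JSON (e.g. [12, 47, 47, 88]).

Per-enzyme occurrences:
  NpsV (CGAG, off=3): starts [1, 5, 14, 24, 44, 67, 76, 81] → cuts [4, 8, 17, 27, 47, 70, 79, 84]
  UxaII (AAAAATA, off=2): starts [34, 55] → cuts [36, 57]

All cut coordinates (distinct, sorted): [4, 8, 17, 27, 36, 47, 57, 70, 79, 84]

Fragments:
  4→8: 4 bp
  8→17: 9 bp
  17→27: 10 bp
  27→36: 9 bp
  36→47: 11 bp
  47→57: 10 bp
  57→70: 13 bp
  70→79: 9 bp
  79→84: 5 bp
  84→4 (wrap): 103-84+4 = 23 bp

[4,5,9,9,9,10,10,11,13,23]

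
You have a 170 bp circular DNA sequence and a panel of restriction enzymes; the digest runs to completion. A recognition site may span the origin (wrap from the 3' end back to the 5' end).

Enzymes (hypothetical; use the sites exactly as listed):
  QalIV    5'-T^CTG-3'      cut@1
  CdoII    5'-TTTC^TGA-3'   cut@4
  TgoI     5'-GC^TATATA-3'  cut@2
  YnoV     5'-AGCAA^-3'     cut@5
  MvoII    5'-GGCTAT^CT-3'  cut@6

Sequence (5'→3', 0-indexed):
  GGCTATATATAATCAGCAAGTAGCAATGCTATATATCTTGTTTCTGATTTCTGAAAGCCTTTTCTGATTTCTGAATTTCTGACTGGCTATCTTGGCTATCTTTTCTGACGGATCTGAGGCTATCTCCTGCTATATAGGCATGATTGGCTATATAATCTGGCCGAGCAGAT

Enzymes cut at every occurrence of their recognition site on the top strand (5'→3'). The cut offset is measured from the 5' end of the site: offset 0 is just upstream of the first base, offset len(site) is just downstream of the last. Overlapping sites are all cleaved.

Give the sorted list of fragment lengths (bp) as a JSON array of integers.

[1,1,1,1,1,1,3,5,6,6,7,7,7,8,8,9,10,11,12,14,16,17,18]

Site scan:
  QalIV TCTG/1: at [42, 49, 62, 69, 77, 103, 112, 155] ⇒ [43, 50, 63, 70, 78, 104, 113, 156]
  CdoII TTTCTGA/4: at [40, 47, 60, 67, 75, 101] ⇒ [44, 51, 64, 71, 79, 105]
  TgoI GCTATATA/2: at [1, 27, 128, 146] ⇒ [3, 29, 130, 148]
  YnoV AGCAA/5: at [14, 21] ⇒ [19, 26]
  MvoII GGCTATCT/6: at [84, 93, 117] ⇒ [90, 99, 123]

All cut coordinates (distinct, sorted): [3, 19, 26, 29, 43, 44, 50, 51, 63, 64, 70, 71, 78, 79, 90, 99, 104, 105, 113, 123, 130, 148, 156]

Fragment lengths:
  3→19: 16 bp
  19→26: 7 bp
  26→29: 3 bp
  29→43: 14 bp
  43→44: 1 bp
  44→50: 6 bp
  50→51: 1 bp
  51→63: 12 bp
  63→64: 1 bp
  64→70: 6 bp
  70→71: 1 bp
  71→78: 7 bp
  78→79: 1 bp
  79→90: 11 bp
  90→99: 9 bp
  99→104: 5 bp
  104→105: 1 bp
  105→113: 8 bp
  113→123: 10 bp
  123→130: 7 bp
  130→148: 18 bp
  148→156: 8 bp
  156→3 (wrap): 170-156+3 = 17 bp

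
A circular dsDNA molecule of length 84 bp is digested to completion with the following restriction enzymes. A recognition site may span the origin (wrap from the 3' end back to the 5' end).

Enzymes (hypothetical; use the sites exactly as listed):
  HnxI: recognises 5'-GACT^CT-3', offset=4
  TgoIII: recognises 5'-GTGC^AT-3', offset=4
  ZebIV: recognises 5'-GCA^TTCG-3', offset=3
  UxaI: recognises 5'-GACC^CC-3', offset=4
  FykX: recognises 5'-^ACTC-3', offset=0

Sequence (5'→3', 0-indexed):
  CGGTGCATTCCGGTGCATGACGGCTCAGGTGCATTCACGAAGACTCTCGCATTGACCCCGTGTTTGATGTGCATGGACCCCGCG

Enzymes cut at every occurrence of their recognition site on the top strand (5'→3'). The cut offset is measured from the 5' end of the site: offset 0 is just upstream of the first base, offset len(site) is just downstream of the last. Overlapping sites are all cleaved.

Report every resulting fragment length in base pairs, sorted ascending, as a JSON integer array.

[3,7,10,10,11,12,15,16]

Site scan:
  HnxI GACTCT/4: at [41] ⇒ [45]
  TgoIII GTGCAT/4: at [2, 12, 28, 68] ⇒ [6, 16, 32, 72]
  ZebIV (GCATTCG, off=3): no sites
  UxaI GACCCC/4: at [53, 75] ⇒ [57, 79]
  FykX ACTC/0: at [42] ⇒ [42]

All cut coordinates (distinct, sorted): [6, 16, 32, 42, 45, 57, 72, 79]

Fragment lengths:
  6→16: 10 bp
  16→32: 16 bp
  32→42: 10 bp
  42→45: 3 bp
  45→57: 12 bp
  57→72: 15 bp
  72→79: 7 bp
  79→6 (wrap): 84-79+6 = 11 bp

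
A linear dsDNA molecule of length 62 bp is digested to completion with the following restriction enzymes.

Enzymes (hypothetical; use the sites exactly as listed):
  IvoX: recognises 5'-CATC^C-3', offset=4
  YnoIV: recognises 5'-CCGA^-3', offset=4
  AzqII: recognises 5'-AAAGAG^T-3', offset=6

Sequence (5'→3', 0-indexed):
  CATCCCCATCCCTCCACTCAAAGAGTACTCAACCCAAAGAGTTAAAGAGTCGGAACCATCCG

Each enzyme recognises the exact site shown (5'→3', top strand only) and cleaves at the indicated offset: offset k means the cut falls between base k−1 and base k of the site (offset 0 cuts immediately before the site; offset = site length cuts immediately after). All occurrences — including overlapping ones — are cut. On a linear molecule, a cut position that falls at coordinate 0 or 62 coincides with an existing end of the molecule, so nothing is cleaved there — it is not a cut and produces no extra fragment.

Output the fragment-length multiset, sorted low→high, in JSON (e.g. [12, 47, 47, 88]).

Per-enzyme occurrences:
  IvoX (CATCC, off=4): starts [0, 6, 56] → cuts [4, 10, 60]
  YnoIV (CCGA, off=4): no sites
  AzqII (AAAGAGT, off=6): starts [19, 35, 43] → cuts [25, 41, 49]

Pooled cuts: [4, 10, 25, 41, 49, 60]

Fragments:
  [0,4): 4 bp
  [4,10): 6 bp
  [10,25): 15 bp
  [25,41): 16 bp
  [41,49): 8 bp
  [49,60): 11 bp
  [60,62): 2 bp

[2,4,6,8,11,15,16]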